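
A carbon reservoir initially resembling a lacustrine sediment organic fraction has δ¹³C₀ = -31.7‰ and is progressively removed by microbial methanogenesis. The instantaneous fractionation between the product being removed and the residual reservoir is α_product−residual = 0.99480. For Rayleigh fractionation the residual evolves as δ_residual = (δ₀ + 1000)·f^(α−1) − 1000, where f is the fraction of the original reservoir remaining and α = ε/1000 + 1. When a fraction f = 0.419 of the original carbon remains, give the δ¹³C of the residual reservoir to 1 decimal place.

-27.3‰

Rayleigh residual: δ_res = (δ₀ + 1000)·f^(α−1) − 1000
α − 1 = -0.00520
f^(α−1) = 0.419^(-0.00520) = 1.004534
δ_res = (-31.7 + 1000) × 1.004534 − 1000 = 972.690 − 1000 = -27.31‰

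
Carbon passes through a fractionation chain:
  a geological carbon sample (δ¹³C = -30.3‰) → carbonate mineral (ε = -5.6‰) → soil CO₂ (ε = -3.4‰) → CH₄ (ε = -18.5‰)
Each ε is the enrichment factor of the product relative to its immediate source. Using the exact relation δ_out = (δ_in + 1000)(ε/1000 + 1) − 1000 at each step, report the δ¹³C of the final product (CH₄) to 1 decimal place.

-56.8‰

step 1: δ = (-30.30 + 1000)·(-5.6/1000 + 1) − 1000 = -35.73‰
step 2: δ = (-35.73 + 1000)·(-3.4/1000 + 1) − 1000 = -39.01‰
step 3: δ = (-39.01 + 1000)·(-18.5/1000 + 1) − 1000 = -56.79‰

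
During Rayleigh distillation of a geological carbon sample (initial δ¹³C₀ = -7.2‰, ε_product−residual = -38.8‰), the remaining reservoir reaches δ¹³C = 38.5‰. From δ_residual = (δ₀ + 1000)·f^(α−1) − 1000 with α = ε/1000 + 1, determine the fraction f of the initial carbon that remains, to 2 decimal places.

α − 1 = ε/1000 = -0.0388
(δ_res + 1000)/(δ₀ + 1000) = (38.5 + 1000)/(-7.2 + 1000) = 1038.5/992.8 = 1.046031
f = 1.046031^(1/-0.0388) = exp(ln(1.046031)/-0.0388) = exp(0.04500/-0.0388)
f = exp(-1.1599) = 0.3135

0.31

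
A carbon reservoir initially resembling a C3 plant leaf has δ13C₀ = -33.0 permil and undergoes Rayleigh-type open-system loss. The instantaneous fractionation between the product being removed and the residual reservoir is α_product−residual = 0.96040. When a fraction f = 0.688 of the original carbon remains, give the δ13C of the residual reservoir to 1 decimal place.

-18.6 permil

Rayleigh residual: δ_res = (δ₀ + 1000)·f^(α−1) − 1000
α − 1 = -0.03960
f^(α−1) = 0.688^(-0.03960) = 1.014919
δ_res = (-33.0 + 1000) × 1.014919 − 1000 = 981.427 − 1000 = -18.57 permil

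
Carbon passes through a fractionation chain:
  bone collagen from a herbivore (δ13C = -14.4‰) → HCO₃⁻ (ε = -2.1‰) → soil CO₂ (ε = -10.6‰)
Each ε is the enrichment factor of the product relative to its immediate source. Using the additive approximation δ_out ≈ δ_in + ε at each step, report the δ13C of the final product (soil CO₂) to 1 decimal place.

-27.1‰

step 1: δ ≈ -14.4 + (-2.1) = -16.5‰
step 2: δ ≈ -16.5 + (-10.6) = -27.1‰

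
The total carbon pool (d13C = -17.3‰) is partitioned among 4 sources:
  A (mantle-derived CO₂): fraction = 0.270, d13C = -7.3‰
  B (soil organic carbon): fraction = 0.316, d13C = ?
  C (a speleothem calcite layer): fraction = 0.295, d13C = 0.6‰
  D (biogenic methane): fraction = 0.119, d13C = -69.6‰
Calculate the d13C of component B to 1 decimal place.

-22.9‰

Isotope mass balance: δ_bulk = Σ fᵢ·δᵢ.
-17.3 = 0.270×(-7.3) + 0.316×δ_B + 0.295×(0.6) + 0.119×(-69.6)
0.316·δ_B = -17.3 − (-10.076) = -7.224
δ_B = -7.224 / 0.316 = -22.86‰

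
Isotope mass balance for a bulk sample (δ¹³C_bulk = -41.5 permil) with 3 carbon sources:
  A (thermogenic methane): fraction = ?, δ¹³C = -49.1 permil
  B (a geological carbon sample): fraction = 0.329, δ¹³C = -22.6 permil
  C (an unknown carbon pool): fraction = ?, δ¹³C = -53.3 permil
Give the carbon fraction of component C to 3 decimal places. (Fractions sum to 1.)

Let f_C and f_A be the unknown fractions; fractions sum to 1 so f_C + f_A = 0.671.
Mass balance: Σ fᵢ·δᵢ = δ_bulk ⇒ f_C·(-53.3) + f_A·(-49.1) = -41.5 − (-7.435) = -34.065
Substitute f_A = 0.671 − f_C:
f_C·(-53.3 − -49.1) = -34.065 − 0.671×(-49.1) = -1.118
f_C = -1.118 / -4.2 = 0.2663

0.266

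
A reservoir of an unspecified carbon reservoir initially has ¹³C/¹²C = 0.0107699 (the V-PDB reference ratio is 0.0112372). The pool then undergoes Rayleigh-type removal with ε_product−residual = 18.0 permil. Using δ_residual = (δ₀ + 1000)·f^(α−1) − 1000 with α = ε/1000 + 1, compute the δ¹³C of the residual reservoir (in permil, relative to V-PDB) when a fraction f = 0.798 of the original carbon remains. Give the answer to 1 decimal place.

δ₀ = (0.0107699/0.0112372 − 1)×1000 = (0.958415 − 1)×1000 = -41.585 permil
α − 1 = ε/1000 = 0.0180
f^(α−1) = 0.798^(0.0180) = 0.995947
δ_res = (-41.585 + 1000) × 0.995947 − 1000 = 954.530 − 1000 = -45.47 permil

-45.5 permil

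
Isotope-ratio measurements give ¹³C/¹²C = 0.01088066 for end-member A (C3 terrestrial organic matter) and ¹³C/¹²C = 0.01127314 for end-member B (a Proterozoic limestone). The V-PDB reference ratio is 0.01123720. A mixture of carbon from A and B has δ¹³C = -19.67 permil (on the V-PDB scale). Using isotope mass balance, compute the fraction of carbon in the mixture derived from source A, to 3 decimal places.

0.655

δ_A = (0.01088066/0.01123720 − 1)×1000 = (0.968271 − 1)×1000 = -31.729 permil
δ_B = (0.01127314/0.01123720 − 1)×1000 = (1.003198 − 1)×1000 = 3.198 permil
f_A = (δ_mix − δ_B)/(δ_A − δ_B) = (-19.67 − (3.198))/(-31.729 − (3.198))
f_A = -22.868 / -34.927 = 0.6547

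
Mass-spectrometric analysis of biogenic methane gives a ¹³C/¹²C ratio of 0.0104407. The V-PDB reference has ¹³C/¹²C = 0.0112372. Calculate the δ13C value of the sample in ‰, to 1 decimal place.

δ13C = (R_sample / R_standard − 1) × 1000
R_sample / R_standard = 0.0104407 / 0.0112372 = 0.929119
δ13C = (0.929119 − 1) × 1000 = -70.88‰

-70.9‰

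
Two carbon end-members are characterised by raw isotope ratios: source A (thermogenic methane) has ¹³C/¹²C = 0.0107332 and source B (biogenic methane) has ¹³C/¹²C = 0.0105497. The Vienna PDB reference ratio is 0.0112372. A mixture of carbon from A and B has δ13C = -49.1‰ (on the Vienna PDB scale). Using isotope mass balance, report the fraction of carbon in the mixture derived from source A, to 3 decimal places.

δ_A = (0.0107332/0.0112372 − 1)×1000 = (0.955149 − 1)×1000 = -44.851‰
δ_B = (0.0105497/0.0112372 − 1)×1000 = (0.938819 − 1)×1000 = -61.181‰
f_A = (δ_mix − δ_B)/(δ_A − δ_B) = (-49.1 − (-61.181))/(-44.851 − (-61.181))
f_A = 12.081 / 16.330 = 0.7398

0.740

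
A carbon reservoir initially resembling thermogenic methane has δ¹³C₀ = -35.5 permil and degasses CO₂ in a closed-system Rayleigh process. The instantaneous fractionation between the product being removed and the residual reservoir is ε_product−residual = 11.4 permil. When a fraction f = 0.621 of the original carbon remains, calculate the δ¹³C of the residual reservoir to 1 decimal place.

-40.7 permil

Rayleigh residual: δ_res = (δ₀ + 1000)·f^(α−1) − 1000
α = ε/1000 + 1 = 1.01140, so α − 1 = 0.01140
f^(α−1) = 0.621^(0.01140) = 0.994583
δ_res = (-35.5 + 1000) × 0.994583 − 1000 = 959.276 − 1000 = -40.72 permil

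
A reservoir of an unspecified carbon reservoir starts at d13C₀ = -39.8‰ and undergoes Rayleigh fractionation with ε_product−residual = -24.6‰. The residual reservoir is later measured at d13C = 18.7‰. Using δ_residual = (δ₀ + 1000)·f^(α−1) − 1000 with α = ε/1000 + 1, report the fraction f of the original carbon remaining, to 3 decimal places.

α − 1 = ε/1000 = -0.0246
(δ_res + 1000)/(δ₀ + 1000) = (18.7 + 1000)/(-39.8 + 1000) = 1018.7/960.2 = 1.060925
f = 1.060925^(1/-0.0246) = exp(ln(1.060925)/-0.0246) = exp(0.05914/-0.0246)
f = exp(-2.4041) = 0.0903

0.090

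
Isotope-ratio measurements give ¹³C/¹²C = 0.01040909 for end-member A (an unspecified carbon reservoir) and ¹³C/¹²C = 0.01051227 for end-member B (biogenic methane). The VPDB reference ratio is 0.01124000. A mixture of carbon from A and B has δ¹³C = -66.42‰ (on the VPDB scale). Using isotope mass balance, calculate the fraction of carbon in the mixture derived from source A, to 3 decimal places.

0.183

δ_A = (0.01040909/0.01124000 − 1)×1000 = (0.926076 − 1)×1000 = -73.924‰
δ_B = (0.01051227/0.01124000 − 1)×1000 = (0.935255 − 1)×1000 = -64.745‰
f_A = (δ_mix − δ_B)/(δ_A − δ_B) = (-66.42 − (-64.745))/(-73.924 − (-64.745))
f_A = -1.675 / -9.180 = 0.1825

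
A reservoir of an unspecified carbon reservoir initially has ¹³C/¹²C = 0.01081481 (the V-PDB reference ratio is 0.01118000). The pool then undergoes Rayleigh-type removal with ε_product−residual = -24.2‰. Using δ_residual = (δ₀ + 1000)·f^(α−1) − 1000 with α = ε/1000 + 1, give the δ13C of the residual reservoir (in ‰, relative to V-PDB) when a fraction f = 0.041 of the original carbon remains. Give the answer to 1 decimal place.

δ₀ = (0.01081481/0.01118000 − 1)×1000 = (0.967335 − 1)×1000 = -32.665‰
α − 1 = ε/1000 = -0.0242
f^(α−1) = 0.041^(-0.0242) = 1.080365
δ_res = (-32.665 + 1000) × 1.080365 − 1000 = 1045.076 − 1000 = 45.08‰

45.1‰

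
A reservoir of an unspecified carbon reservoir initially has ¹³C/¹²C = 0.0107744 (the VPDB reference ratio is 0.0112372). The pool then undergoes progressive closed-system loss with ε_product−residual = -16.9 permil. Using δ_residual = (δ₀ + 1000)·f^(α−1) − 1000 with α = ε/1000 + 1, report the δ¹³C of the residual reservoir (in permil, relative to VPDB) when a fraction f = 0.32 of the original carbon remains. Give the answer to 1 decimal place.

δ₀ = (0.0107744/0.0112372 − 1)×1000 = (0.958815 − 1)×1000 = -41.185 permil
α − 1 = ε/1000 = -0.0169
f^(α−1) = 0.32^(-0.0169) = 1.019443
δ_res = (-41.185 + 1000) × 1.019443 − 1000 = 977.458 − 1000 = -22.54 permil

-22.5 permil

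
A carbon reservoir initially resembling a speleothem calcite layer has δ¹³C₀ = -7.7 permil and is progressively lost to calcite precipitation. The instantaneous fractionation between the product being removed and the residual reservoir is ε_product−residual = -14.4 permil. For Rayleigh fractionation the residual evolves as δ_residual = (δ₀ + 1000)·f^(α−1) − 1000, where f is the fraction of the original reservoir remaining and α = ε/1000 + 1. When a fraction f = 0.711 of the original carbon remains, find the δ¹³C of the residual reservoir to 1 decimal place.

Rayleigh residual: δ_res = (δ₀ + 1000)·f^(α−1) − 1000
α = ε/1000 + 1 = 0.98560, so α − 1 = -0.01440
f^(α−1) = 0.711^(-0.01440) = 1.004924
δ_res = (-7.7 + 1000) × 1.004924 − 1000 = 997.186 − 1000 = -2.81 permil

-2.8 permil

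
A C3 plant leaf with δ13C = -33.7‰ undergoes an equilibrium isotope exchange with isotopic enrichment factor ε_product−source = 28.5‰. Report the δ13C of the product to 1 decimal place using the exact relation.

To first order, δ_product ≈ δ_source + ε = -5.2‰.
Exactly, δ_product = (δ_source + 1000)·(ε/1000 + 1) − 1000.
δ_product = (-33.7 + 1000) × (28.5/1000 + 1) − 1000
δ_product = -6.16‰

-6.2‰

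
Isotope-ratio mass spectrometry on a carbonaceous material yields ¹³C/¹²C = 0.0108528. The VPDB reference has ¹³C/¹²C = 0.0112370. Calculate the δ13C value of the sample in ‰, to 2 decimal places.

-34.19‰

δ13C = (R_sample / R_standard − 1) × 1000
R_sample / R_standard = 0.0108528 / 0.0112370 = 0.965809
δ13C = (0.965809 − 1) × 1000 = -34.191‰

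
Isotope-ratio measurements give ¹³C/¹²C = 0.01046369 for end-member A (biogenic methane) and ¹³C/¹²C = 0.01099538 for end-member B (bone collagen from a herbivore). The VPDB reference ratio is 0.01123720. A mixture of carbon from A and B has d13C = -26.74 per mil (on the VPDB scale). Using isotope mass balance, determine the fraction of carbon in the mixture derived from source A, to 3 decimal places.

δ_A = (0.01046369/0.01123720 − 1)×1000 = (0.931165 − 1)×1000 = -68.835 per mil
δ_B = (0.01099538/0.01123720 − 1)×1000 = (0.978480 − 1)×1000 = -21.520 per mil
f_A = (δ_mix − δ_B)/(δ_A − δ_B) = (-26.74 − (-21.520))/(-68.835 − (-21.520))
f_A = -5.220 / -47.315 = 0.1103

0.110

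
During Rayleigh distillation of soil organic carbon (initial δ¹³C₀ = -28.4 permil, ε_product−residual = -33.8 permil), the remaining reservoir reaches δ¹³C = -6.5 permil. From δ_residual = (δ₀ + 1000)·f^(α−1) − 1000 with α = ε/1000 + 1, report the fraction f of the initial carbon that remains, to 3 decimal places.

0.517

α − 1 = ε/1000 = -0.0338
(δ_res + 1000)/(δ₀ + 1000) = (-6.5 + 1000)/(-28.4 + 1000) = 993.5/971.6 = 1.022540
f = 1.022540^(1/-0.0338) = exp(ln(1.022540)/-0.0338) = exp(0.02229/-0.0338)
f = exp(-0.6595) = 0.5171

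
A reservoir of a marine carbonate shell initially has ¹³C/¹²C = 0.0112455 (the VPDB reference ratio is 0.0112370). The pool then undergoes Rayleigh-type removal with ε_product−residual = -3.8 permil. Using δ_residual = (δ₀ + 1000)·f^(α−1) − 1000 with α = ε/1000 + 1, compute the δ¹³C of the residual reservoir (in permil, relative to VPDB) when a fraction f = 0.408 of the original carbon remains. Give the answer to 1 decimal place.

δ₀ = (0.0112455/0.0112370 − 1)×1000 = (1.000756 − 1)×1000 = 0.756 permil
α − 1 = ε/1000 = -0.0038
f^(α−1) = 0.408^(-0.0038) = 1.003412
δ_res = (0.756 + 1000) × 1.003412 − 1000 = 1004.171 − 1000 = 4.17 permil

4.2 permil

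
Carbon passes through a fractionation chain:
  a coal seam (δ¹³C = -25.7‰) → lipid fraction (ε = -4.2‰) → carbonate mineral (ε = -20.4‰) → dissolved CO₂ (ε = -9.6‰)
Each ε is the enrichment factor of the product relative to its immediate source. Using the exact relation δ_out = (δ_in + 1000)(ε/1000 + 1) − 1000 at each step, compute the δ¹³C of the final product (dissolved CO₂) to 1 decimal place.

step 1: δ = (-25.70 + 1000)·(-4.2/1000 + 1) − 1000 = -29.79‰
step 2: δ = (-29.79 + 1000)·(-20.4/1000 + 1) − 1000 = -49.58‰
step 3: δ = (-49.58 + 1000)·(-9.6/1000 + 1) − 1000 = -58.71‰

-58.7‰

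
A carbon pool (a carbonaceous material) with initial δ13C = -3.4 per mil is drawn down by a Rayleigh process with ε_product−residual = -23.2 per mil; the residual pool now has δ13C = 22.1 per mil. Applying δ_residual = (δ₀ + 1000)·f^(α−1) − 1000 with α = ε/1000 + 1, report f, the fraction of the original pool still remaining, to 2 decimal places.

0.34

α − 1 = ε/1000 = -0.0232
(δ_res + 1000)/(δ₀ + 1000) = (22.1 + 1000)/(-3.4 + 1000) = 1022.1/996.6 = 1.025587
f = 1.025587^(1/-0.0232) = exp(ln(1.025587)/-0.0232) = exp(0.02527/-0.0232)
f = exp(-1.0890) = 0.3365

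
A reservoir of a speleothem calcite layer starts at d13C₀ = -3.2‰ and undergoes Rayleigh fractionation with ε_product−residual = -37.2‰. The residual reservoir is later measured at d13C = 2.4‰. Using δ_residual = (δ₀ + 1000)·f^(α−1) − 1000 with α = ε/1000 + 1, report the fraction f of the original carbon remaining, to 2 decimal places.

α − 1 = ε/1000 = -0.0372
(δ_res + 1000)/(δ₀ + 1000) = (2.4 + 1000)/(-3.2 + 1000) = 1002.4/996.8 = 1.005618
f = 1.005618^(1/-0.0372) = exp(ln(1.005618)/-0.0372) = exp(0.00560/-0.0372)
f = exp(-0.1506) = 0.8602

0.86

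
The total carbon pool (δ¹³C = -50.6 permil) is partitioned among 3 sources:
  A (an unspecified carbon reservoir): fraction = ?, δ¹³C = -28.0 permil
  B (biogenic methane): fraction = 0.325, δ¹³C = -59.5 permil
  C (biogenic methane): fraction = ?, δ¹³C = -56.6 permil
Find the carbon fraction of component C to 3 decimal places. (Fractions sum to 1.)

Let f_C and f_A be the unknown fractions; fractions sum to 1 so f_C + f_A = 0.675.
Mass balance: Σ fᵢ·δᵢ = δ_bulk ⇒ f_C·(-56.6) + f_A·(-28.0) = -50.6 − (-19.338) = -31.262
Substitute f_A = 0.675 − f_C:
f_C·(-56.6 − -28.0) = -31.262 − 0.675×(-28.0) = -12.362
f_C = -12.362 / -28.6 = 0.4323

0.432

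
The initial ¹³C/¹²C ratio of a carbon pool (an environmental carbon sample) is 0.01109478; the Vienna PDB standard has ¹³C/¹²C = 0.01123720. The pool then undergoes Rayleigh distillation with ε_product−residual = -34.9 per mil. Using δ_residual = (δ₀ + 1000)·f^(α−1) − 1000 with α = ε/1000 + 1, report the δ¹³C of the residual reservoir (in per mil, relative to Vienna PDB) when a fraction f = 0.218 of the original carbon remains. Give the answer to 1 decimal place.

δ₀ = (0.01109478/0.01123720 − 1)×1000 = (0.987326 − 1)×1000 = -12.674 per mil
α − 1 = ε/1000 = -0.0349
f^(α−1) = 0.218^(-0.0349) = 1.054600
δ_res = (-12.674 + 1000) × 1.054600 − 1000 = 1041.234 − 1000 = 41.23 per mil

41.2 per mil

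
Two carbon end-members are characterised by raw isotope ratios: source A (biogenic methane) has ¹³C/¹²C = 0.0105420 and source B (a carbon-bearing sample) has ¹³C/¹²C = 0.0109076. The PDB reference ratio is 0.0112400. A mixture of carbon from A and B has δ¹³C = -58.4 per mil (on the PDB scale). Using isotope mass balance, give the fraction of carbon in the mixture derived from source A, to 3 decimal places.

δ_A = (0.0105420/0.0112400 − 1)×1000 = (0.937900 − 1)×1000 = -62.100 per mil
δ_B = (0.0109076/0.0112400 − 1)×1000 = (0.970427 − 1)×1000 = -29.573 per mil
f_A = (δ_mix − δ_B)/(δ_A − δ_B) = (-58.4 − (-29.573))/(-62.100 − (-29.573))
f_A = -28.827 / -32.527 = 0.8863

0.886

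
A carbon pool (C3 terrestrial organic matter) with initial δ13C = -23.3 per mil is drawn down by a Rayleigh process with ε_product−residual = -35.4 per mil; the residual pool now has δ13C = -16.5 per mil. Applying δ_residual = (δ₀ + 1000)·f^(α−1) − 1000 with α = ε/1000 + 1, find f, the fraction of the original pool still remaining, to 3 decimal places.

α − 1 = ε/1000 = -0.0354
(δ_res + 1000)/(δ₀ + 1000) = (-16.5 + 1000)/(-23.3 + 1000) = 983.5/976.7 = 1.006962
f = 1.006962^(1/-0.0354) = exp(ln(1.006962)/-0.0354) = exp(0.00694/-0.0354)
f = exp(-0.1960) = 0.8220

0.822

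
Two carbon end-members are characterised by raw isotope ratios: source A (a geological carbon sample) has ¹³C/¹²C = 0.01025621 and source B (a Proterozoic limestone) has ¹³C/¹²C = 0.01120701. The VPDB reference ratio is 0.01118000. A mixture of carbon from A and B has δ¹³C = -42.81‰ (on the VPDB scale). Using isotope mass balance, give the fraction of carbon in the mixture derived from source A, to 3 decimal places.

0.532

δ_A = (0.01025621/0.01118000 − 1)×1000 = (0.917371 − 1)×1000 = -82.629‰
δ_B = (0.01120701/0.01118000 − 1)×1000 = (1.002416 − 1)×1000 = 2.416‰
f_A = (δ_mix − δ_B)/(δ_A − δ_B) = (-42.81 − (2.416))/(-82.629 − (2.416))
f_A = -45.226 / -85.045 = 0.5318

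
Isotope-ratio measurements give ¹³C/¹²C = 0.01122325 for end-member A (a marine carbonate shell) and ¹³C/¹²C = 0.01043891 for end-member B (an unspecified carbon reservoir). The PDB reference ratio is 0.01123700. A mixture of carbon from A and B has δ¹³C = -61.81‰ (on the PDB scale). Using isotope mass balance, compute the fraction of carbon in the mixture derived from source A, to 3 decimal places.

δ_A = (0.01122325/0.01123700 − 1)×1000 = (0.998776 − 1)×1000 = -1.224‰
δ_B = (0.01043891/0.01123700 − 1)×1000 = (0.928977 − 1)×1000 = -71.023‰
f_A = (δ_mix − δ_B)/(δ_A − δ_B) = (-61.81 − (-71.023))/(-1.224 − (-71.023))
f_A = 9.213 / 69.800 = 0.1320

0.132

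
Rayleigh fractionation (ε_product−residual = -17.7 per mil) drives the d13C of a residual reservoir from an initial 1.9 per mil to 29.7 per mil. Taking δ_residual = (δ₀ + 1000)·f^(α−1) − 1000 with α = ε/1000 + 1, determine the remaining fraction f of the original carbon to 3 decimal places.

α − 1 = ε/1000 = -0.0177
(δ_res + 1000)/(δ₀ + 1000) = (29.7 + 1000)/(1.9 + 1000) = 1029.7/1001.9 = 1.027747
f = 1.027747^(1/-0.0177) = exp(ln(1.027747)/-0.0177) = exp(0.02737/-0.0177)
f = exp(-1.5463) = 0.2130

0.213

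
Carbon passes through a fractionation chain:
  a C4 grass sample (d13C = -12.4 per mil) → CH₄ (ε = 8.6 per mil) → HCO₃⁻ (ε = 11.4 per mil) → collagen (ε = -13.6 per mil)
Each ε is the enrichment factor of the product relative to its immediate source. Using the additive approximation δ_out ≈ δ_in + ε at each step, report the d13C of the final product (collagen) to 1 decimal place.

-6.0 per mil

step 1: δ ≈ -12.4 + (8.6) = -3.8 per mil
step 2: δ ≈ -3.8 + (11.4) = 7.6 per mil
step 3: δ ≈ 7.6 + (-13.6) = -6.0 per mil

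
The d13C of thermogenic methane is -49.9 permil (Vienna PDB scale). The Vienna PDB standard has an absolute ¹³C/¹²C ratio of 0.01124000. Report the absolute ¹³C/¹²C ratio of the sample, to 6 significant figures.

0.0106791

R_sample = R_standard × (d13C/1000 + 1)
R_sample = 0.01124000 × (-49.9/1000 + 1) = 0.01124000 × 0.950100
R_sample = 0.0106791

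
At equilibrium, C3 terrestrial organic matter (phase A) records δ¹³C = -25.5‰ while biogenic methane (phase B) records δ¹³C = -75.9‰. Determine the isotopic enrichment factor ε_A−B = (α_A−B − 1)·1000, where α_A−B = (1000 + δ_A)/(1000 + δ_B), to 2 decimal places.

54.54‰

α_A−B = (1000 + -25.5) / (1000 + -75.9) = 974.5 / 924.1 = 1.054540
ε_A−B = (1.054540 − 1) × 1000 = 54.540‰
(The approximation ε ≈ δ_A − δ_B would give 50.4‰.)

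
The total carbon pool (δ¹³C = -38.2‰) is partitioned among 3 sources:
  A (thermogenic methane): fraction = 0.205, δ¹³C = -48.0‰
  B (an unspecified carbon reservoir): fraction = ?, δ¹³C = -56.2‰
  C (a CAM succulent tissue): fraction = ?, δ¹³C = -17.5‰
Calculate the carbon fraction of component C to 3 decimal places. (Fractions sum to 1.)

0.422

Let f_C and f_B be the unknown fractions; fractions sum to 1 so f_C + f_B = 0.795.
Mass balance: Σ fᵢ·δᵢ = δ_bulk ⇒ f_C·(-17.5) + f_B·(-56.2) = -38.2 − (-9.840) = -28.360
Substitute f_B = 0.795 − f_C:
f_C·(-17.5 − -56.2) = -28.360 − 0.795×(-56.2) = 16.319
f_C = 16.319 / 38.7 = 0.4217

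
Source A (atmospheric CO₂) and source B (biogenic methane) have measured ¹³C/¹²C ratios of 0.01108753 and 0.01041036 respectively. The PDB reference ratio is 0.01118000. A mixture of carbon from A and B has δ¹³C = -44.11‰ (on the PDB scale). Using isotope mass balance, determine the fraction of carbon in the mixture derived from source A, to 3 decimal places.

δ_A = (0.01108753/0.01118000 − 1)×1000 = (0.991729 − 1)×1000 = -8.271‰
δ_B = (0.01041036/0.01118000 − 1)×1000 = (0.931159 − 1)×1000 = -68.841‰
f_A = (δ_mix − δ_B)/(δ_A − δ_B) = (-44.11 − (-68.841))/(-8.271 − (-68.841))
f_A = 24.731 / 60.570 = 0.4083

0.408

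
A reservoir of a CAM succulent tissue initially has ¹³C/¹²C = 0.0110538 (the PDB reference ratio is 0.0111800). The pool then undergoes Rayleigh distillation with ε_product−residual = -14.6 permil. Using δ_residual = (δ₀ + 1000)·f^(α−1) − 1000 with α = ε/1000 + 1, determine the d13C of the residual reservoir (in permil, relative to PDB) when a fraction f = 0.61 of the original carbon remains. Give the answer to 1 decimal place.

-4.1 permil

δ₀ = (0.0110538/0.0111800 − 1)×1000 = (0.988712 − 1)×1000 = -11.288 permil
α − 1 = ε/1000 = -0.0146
f^(α−1) = 0.61^(-0.0146) = 1.007243
δ_res = (-11.288 + 1000) × 1.007243 − 1000 = 995.873 − 1000 = -4.13 permil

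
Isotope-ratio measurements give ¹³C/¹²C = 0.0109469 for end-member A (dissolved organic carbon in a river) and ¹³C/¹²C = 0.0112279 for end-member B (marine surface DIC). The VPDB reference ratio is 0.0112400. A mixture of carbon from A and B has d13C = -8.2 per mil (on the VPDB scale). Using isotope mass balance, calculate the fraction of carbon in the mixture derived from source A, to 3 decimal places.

0.285

δ_A = (0.0109469/0.0112400 − 1)×1000 = (0.973923 − 1)×1000 = -26.077 per mil
δ_B = (0.0112279/0.0112400 − 1)×1000 = (0.998923 − 1)×1000 = -1.077 per mil
f_A = (δ_mix − δ_B)/(δ_A − δ_B) = (-8.2 − (-1.077))/(-26.077 − (-1.077))
f_A = -7.123 / -25.000 = 0.2849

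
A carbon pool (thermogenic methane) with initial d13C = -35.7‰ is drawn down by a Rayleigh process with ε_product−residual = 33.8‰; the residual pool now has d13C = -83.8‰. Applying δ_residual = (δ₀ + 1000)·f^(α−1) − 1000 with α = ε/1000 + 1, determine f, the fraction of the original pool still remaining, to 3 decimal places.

α − 1 = ε/1000 = 0.0338
(δ_res + 1000)/(δ₀ + 1000) = (-83.8 + 1000)/(-35.7 + 1000) = 916.2/964.3 = 0.950119
f = 0.950119^(1/0.0338) = exp(ln(0.950119)/0.0338) = exp(-0.05117/0.0338)
f = exp(-1.5138) = 0.2201

0.220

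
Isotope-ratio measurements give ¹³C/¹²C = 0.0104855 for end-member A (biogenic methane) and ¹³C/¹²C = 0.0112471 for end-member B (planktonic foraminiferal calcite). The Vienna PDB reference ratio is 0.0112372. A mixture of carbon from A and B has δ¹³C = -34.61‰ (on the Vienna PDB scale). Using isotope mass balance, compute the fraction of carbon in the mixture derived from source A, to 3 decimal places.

0.524

δ_A = (0.0104855/0.0112372 − 1)×1000 = (0.933106 − 1)×1000 = -66.894‰
δ_B = (0.0112471/0.0112372 − 1)×1000 = (1.000881 − 1)×1000 = 0.881‰
f_A = (δ_mix − δ_B)/(δ_A − δ_B) = (-34.61 − (0.881))/(-66.894 − (0.881))
f_A = -35.491 / -67.775 = 0.5237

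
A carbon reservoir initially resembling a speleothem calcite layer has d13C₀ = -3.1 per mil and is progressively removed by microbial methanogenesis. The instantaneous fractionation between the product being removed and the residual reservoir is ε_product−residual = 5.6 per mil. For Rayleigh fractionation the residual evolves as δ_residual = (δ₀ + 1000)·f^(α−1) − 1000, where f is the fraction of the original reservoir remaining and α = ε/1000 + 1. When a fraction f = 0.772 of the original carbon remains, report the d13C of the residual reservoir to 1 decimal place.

Rayleigh residual: δ_res = (δ₀ + 1000)·f^(α−1) − 1000
α = ε/1000 + 1 = 1.00560, so α − 1 = 0.00560
f^(α−1) = 0.772^(0.00560) = 0.998552
δ_res = (-3.1 + 1000) × 0.998552 − 1000 = 995.456 − 1000 = -4.54 per mil

-4.5 per mil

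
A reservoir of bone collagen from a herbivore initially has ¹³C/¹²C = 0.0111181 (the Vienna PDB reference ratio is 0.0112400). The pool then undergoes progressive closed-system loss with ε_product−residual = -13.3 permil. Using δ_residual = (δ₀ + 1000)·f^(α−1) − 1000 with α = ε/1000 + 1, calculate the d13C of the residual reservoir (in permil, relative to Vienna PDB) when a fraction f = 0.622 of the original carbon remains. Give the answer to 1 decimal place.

-4.6 permil

δ₀ = (0.0111181/0.0112400 − 1)×1000 = (0.989155 − 1)×1000 = -10.845 permil
α − 1 = ε/1000 = -0.0133
f^(α−1) = 0.622^(-0.0133) = 1.006335
δ_res = (-10.845 + 1000) × 1.006335 − 1000 = 995.421 − 1000 = -4.58 permil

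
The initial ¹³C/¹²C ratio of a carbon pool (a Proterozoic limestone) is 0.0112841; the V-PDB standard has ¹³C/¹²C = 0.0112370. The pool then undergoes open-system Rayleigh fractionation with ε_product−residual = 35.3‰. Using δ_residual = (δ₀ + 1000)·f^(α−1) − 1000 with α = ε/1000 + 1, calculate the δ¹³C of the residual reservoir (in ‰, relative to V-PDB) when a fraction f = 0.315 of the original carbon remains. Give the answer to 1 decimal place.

δ₀ = (0.0112841/0.0112370 − 1)×1000 = (1.004192 − 1)×1000 = 4.192‰
α − 1 = ε/1000 = 0.0353
f^(α−1) = 0.315^(0.0353) = 0.960042
δ_res = (4.192 + 1000) × 0.960042 − 1000 = 964.066 − 1000 = -35.93‰

-35.9‰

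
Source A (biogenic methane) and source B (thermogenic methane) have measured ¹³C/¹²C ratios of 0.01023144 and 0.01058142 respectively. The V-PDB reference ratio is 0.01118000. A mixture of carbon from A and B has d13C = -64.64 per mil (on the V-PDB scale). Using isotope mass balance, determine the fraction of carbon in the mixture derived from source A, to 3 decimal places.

δ_A = (0.01023144/0.01118000 − 1)×1000 = (0.915156 − 1)×1000 = -84.844 per mil
δ_B = (0.01058142/0.01118000 − 1)×1000 = (0.946460 − 1)×1000 = -53.540 per mil
f_A = (δ_mix − δ_B)/(δ_A − δ_B) = (-64.64 − (-53.540))/(-84.844 − (-53.540))
f_A = -11.100 / -31.304 = 0.3546

0.355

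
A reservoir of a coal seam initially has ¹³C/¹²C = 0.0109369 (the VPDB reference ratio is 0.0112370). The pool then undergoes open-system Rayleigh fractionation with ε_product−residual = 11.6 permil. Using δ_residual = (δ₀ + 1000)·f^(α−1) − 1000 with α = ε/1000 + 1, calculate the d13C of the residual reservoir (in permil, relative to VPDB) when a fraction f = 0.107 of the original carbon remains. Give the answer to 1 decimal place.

-51.6 permil

δ₀ = (0.0109369/0.0112370 − 1)×1000 = (0.973294 − 1)×1000 = -26.706 permil
α − 1 = ε/1000 = 0.0116
f^(α−1) = 0.107^(0.0116) = 0.974408
δ_res = (-26.706 + 1000) × 0.974408 − 1000 = 948.385 − 1000 = -51.61 permil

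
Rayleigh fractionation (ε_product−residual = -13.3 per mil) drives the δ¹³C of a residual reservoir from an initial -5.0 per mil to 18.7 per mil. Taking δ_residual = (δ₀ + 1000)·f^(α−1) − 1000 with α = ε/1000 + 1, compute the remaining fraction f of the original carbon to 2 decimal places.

0.17

α − 1 = ε/1000 = -0.0133
(δ_res + 1000)/(δ₀ + 1000) = (18.7 + 1000)/(-5.0 + 1000) = 1018.7/995.0 = 1.023819
f = 1.023819^(1/-0.0133) = exp(ln(1.023819)/-0.0133) = exp(0.02354/-0.0133)
f = exp(-1.7699) = 0.1703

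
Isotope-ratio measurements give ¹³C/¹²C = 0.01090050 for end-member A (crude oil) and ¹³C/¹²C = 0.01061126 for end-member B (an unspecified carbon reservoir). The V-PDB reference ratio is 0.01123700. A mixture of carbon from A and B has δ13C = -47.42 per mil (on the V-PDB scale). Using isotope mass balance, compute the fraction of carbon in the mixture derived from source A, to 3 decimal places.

δ_A = (0.01090050/0.01123700 − 1)×1000 = (0.970054 − 1)×1000 = -29.946 per mil
δ_B = (0.01061126/0.01123700 − 1)×1000 = (0.944314 − 1)×1000 = -55.686 per mil
f_A = (δ_mix − δ_B)/(δ_A − δ_B) = (-47.42 − (-55.686))/(-29.946 − (-55.686))
f_A = 8.266 / 25.740 = 0.3211

0.321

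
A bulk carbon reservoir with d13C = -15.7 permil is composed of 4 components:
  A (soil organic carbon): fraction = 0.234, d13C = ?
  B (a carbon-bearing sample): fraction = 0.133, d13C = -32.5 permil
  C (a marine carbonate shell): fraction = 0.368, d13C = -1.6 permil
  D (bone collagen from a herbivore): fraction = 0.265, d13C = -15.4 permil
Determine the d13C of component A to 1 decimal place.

-28.7 permil

Isotope mass balance: δ_bulk = Σ fᵢ·δᵢ.
-15.7 = 0.234×δ_A + 0.133×(-32.5) + 0.368×(-1.6) + 0.265×(-15.4)
0.234·δ_A = -15.7 − (-8.992) = -6.708
δ_A = -6.708 / 0.234 = -28.67 permil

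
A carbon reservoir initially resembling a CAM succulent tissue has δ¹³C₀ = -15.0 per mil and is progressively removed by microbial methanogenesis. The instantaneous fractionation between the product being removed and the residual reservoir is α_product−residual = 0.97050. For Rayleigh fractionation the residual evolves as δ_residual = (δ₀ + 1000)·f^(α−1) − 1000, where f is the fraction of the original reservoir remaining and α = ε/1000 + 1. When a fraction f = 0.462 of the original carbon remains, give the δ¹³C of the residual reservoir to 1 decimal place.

Rayleigh residual: δ_res = (δ₀ + 1000)·f^(α−1) − 1000
α − 1 = -0.02950
f^(α−1) = 0.462^(-0.02950) = 1.023041
δ_res = (-15.0 + 1000) × 1.023041 − 1000 = 1007.695 − 1000 = 7.70 per mil

7.7 per mil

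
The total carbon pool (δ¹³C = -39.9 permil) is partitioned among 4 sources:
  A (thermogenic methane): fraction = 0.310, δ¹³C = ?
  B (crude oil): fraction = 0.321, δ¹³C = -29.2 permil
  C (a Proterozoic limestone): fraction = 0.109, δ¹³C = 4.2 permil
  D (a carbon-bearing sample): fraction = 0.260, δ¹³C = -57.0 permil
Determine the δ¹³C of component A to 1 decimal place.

-52.1 permil

Isotope mass balance: δ_bulk = Σ fᵢ·δᵢ.
-39.9 = 0.310×δ_A + 0.321×(-29.2) + 0.109×(4.2) + 0.260×(-57.0)
0.310·δ_A = -39.9 − (-23.735) = -16.165
δ_A = -16.165 / 0.310 = -52.14 permil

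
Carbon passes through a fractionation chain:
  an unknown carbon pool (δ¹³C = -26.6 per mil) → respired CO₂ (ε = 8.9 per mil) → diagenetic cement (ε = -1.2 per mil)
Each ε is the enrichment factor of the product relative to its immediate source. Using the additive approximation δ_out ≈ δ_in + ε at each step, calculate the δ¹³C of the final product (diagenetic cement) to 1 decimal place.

-18.9 per mil

step 1: δ ≈ -26.6 + (8.9) = -17.7 per mil
step 2: δ ≈ -17.7 + (-1.2) = -18.9 per mil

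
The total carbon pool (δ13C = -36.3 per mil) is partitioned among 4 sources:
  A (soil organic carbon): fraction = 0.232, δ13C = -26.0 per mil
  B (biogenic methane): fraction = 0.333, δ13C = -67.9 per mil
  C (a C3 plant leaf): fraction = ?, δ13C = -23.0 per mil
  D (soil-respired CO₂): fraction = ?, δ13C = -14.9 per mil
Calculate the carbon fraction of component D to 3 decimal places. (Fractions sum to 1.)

0.290

Let f_D and f_C be the unknown fractions; fractions sum to 1 so f_D + f_C = 0.435.
Mass balance: Σ fᵢ·δᵢ = δ_bulk ⇒ f_D·(-14.9) + f_C·(-23.0) = -36.3 − (-28.643) = -7.657
Substitute f_C = 0.435 − f_D:
f_D·(-14.9 − -23.0) = -7.657 − 0.435×(-23.0) = 2.348
f_D = 2.348 / 8.1 = 0.2898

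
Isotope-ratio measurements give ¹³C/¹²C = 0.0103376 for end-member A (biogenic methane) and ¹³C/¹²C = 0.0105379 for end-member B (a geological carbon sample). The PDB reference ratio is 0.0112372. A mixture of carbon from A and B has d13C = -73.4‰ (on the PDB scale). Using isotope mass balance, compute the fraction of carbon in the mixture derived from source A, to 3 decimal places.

δ_A = (0.0103376/0.0112372 − 1)×1000 = (0.919944 − 1)×1000 = -80.056‰
δ_B = (0.0105379/0.0112372 − 1)×1000 = (0.937769 − 1)×1000 = -62.231‰
f_A = (δ_mix − δ_B)/(δ_A − δ_B) = (-73.4 − (-62.231))/(-80.056 − (-62.231))
f_A = -11.169 / -17.825 = 0.6266

0.627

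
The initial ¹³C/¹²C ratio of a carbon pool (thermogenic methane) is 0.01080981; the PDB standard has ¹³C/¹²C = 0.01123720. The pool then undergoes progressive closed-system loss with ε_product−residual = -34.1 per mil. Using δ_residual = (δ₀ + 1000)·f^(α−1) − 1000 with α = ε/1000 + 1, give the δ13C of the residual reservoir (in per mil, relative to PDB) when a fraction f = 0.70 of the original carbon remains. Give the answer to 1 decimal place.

δ₀ = (0.01080981/0.01123720 − 1)×1000 = (0.961967 − 1)×1000 = -38.033 per mil
α − 1 = ε/1000 = -0.0341
f^(α−1) = 0.70^(-0.0341) = 1.012237
δ_res = (-38.033 + 1000) × 1.012237 − 1000 = 973.738 − 1000 = -26.26 per mil

-26.3 per mil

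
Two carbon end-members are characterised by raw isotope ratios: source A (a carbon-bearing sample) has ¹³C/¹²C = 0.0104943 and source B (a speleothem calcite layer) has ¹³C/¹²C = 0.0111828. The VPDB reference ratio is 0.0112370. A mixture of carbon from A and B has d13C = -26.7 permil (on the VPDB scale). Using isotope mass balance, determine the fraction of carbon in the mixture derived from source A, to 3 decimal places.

δ_A = (0.0104943/0.0112370 − 1)×1000 = (0.933906 − 1)×1000 = -66.094 permil
δ_B = (0.0111828/0.0112370 − 1)×1000 = (0.995177 − 1)×1000 = -4.823 permil
f_A = (δ_mix − δ_B)/(δ_A − δ_B) = (-26.7 − (-4.823))/(-66.094 − (-4.823))
f_A = -21.877 / -61.271 = 0.3570

0.357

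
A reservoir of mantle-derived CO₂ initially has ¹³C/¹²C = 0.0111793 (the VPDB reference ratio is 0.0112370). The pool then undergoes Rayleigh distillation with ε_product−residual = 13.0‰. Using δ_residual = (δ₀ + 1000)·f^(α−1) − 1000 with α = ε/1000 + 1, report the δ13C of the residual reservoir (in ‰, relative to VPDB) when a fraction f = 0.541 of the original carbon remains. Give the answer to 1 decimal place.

-13.0‰

δ₀ = (0.0111793/0.0112370 − 1)×1000 = (0.994865 − 1)×1000 = -5.135‰
α − 1 = ε/1000 = 0.0130
f^(α−1) = 0.541^(0.0130) = 0.992045
δ_res = (-5.135 + 1000) × 0.992045 − 1000 = 986.951 − 1000 = -13.05‰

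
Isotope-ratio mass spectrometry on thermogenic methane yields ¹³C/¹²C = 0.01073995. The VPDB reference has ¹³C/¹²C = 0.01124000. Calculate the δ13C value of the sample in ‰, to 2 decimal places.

δ13C = (R_sample / R_standard − 1) × 1000
R_sample / R_standard = 0.01073995 / 0.01124000 = 0.955512
δ13C = (0.955512 − 1) × 1000 = -44.488‰

-44.49‰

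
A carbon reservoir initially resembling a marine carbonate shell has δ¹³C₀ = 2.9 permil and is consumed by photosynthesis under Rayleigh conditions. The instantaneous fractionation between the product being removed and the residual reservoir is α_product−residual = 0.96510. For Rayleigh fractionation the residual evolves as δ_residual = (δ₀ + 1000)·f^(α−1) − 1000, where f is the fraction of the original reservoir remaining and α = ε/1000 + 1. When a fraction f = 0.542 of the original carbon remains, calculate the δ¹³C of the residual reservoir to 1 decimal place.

Rayleigh residual: δ_res = (δ₀ + 1000)·f^(α−1) − 1000
α − 1 = -0.03490
f^(α−1) = 0.542^(-0.03490) = 1.021606
δ_res = (2.9 + 1000) × 1.021606 − 1000 = 1024.569 − 1000 = 24.57 permil

24.6 permil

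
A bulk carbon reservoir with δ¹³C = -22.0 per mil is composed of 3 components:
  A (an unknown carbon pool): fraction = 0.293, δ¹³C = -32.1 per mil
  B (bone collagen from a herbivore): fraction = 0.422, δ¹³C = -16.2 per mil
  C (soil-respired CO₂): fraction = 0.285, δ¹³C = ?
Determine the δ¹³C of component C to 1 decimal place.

-20.2 per mil

Isotope mass balance: δ_bulk = Σ fᵢ·δᵢ.
-22.0 = 0.293×(-32.1) + 0.422×(-16.2) + 0.285×δ_C
0.285·δ_C = -22.0 − (-16.242) = -5.758
δ_C = -5.758 / 0.285 = -20.20 per mil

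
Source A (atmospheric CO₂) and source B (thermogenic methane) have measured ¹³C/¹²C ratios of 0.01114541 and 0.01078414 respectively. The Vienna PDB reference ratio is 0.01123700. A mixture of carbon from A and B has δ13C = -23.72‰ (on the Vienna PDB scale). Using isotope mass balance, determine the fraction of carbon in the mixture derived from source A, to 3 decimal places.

δ_A = (0.01114541/0.01123700 − 1)×1000 = (0.991849 − 1)×1000 = -8.151‰
δ_B = (0.01078414/0.01123700 − 1)×1000 = (0.959699 − 1)×1000 = -40.301‰
f_A = (δ_mix − δ_B)/(δ_A − δ_B) = (-23.72 − (-40.301))/(-8.151 − (-40.301))
f_A = 16.581 / 32.150 = 0.5157

0.516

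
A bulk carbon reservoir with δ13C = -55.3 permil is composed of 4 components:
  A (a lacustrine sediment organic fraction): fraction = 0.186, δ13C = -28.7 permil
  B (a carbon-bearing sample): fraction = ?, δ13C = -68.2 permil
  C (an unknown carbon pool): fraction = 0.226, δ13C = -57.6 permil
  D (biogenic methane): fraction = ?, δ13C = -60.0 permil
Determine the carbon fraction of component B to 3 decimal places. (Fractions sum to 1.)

Let f_B and f_D be the unknown fractions; fractions sum to 1 so f_B + f_D = 0.588.
Mass balance: Σ fᵢ·δᵢ = δ_bulk ⇒ f_B·(-68.2) + f_D·(-60.0) = -55.3 − (-18.356) = -36.944
Substitute f_D = 0.588 − f_B:
f_B·(-68.2 − -60.0) = -36.944 − 0.588×(-60.0) = -1.664
f_B = -1.664 / -8.2 = 0.2030

0.203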